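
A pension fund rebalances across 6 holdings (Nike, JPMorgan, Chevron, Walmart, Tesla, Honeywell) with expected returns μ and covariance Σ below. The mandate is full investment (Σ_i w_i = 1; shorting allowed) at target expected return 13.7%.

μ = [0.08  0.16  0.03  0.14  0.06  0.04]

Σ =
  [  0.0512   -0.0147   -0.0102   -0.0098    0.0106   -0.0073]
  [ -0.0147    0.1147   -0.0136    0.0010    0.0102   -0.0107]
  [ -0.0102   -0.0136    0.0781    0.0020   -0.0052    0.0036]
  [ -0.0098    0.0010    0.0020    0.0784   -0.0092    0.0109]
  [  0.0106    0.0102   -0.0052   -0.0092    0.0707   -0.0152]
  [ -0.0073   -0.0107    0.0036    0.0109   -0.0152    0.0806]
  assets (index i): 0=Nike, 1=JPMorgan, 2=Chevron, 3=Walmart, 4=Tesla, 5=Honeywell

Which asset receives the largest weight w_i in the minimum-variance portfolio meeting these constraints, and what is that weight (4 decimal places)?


Walmart (0.4154)

x=Σ⁻¹μ = [2.6544  1.8493  1.0103  2.0394  0.6939  0.7921]
y=Σ⁻¹𝟙 = [29.9563  14.9824  19.1224  15.1686  14.5139  16.9408]
a=μᵀx=0.897390  b=𝟙ᵀx=9.039423  c=𝟙ᵀy=110.684337  D=ac−b²=17.615886
λ₁=(c·0.137−b)/D = (110.684337·0.137−9.039423)/17.615886 = 0.347660
λ₂=(a−b·0.137)/D = (0.897390−9.039423·0.137)/17.615886 = -0.019358
w* = 0.347660·x + -0.019358·y:
  w_0 = 0.347660·2.6544 + -0.019358·29.9563 = 0.3429  (Nike)
  w_1 = 0.347660·1.8493 + -0.019358·14.9824 = 0.3529  (JPMorgan)
  w_2 = 0.347660·1.0103 + -0.019358·19.1224 = -0.0189  (Chevron)
  w_3 = 0.347660·2.0394 + -0.019358·15.1686 = 0.4154  (Walmart)
  w_4 = 0.347660·0.6939 + -0.019358·14.5139 = -0.0397  (Tesla)
  w_5 = 0.347660·0.7921 + -0.019358·16.9408 = -0.0526  (Honeywell)
Σw_i=1.0000  μᵀw=0.1370
σ²=wᵀΣw=λ₁·μ_p+λ₂ = 0.347660·0.137 + -0.019358 = 0.028271 ≈ 0.0283


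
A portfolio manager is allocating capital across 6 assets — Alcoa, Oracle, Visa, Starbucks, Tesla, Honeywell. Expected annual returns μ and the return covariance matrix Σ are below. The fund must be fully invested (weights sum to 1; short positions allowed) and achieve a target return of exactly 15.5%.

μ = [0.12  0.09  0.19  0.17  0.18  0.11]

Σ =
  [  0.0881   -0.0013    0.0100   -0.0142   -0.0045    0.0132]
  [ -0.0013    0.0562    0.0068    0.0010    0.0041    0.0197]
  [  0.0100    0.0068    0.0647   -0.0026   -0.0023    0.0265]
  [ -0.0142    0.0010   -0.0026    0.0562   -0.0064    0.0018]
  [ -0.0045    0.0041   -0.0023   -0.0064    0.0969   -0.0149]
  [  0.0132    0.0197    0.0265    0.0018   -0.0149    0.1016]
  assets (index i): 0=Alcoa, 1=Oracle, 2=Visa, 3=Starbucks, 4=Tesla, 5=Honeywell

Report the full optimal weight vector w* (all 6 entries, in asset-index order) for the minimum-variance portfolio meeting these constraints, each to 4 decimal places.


0.1635  0.1306  0.1895  0.3080  0.1763  0.0322

u=Σ⁻¹μ = [1.7699  1.0083  2.7032  3.8283  2.2470  0.2139]
v=Σ⁻¹𝟙 = [14.0297  14.0679  11.6645  22.9598  12.7402  3.7113]
a=μᵀu=1.895539  b=𝟙ᵀu=11.770547  c=𝟙ᵀv=79.173200  D=ac−b²=11.530131
λ₁=(c·0.155−b)/D = (79.173200·0.155−11.770547)/11.530131 = 0.043477
λ₂=(a−b·0.155)/D = (1.895539−11.770547·0.155)/11.530131 = 0.006167
w* = 0.043477·u + 0.006167·v:
  w_0 = 0.043477·1.7699 + 0.006167·14.0297 = 0.1635  (Alcoa)
  w_1 = 0.043477·1.0083 + 0.006167·14.0679 = 0.1306  (Oracle)
  w_2 = 0.043477·2.7032 + 0.006167·11.6645 = 0.1895  (Visa)
  w_3 = 0.043477·3.8283 + 0.006167·22.9598 = 0.3080  (Starbucks)
  w_4 = 0.043477·2.2470 + 0.006167·12.7402 = 0.1763  (Tesla)
  w_5 = 0.043477·0.2139 + 0.006167·3.7113 = 0.0322  (Honeywell)
Σw_i=1.0000  μᵀw=0.1550
σ²=wᵀΣw=λ₁·μ_p+λ₂ = 0.043477·0.155 + 0.006167 = 0.012906 ≈ 0.0129


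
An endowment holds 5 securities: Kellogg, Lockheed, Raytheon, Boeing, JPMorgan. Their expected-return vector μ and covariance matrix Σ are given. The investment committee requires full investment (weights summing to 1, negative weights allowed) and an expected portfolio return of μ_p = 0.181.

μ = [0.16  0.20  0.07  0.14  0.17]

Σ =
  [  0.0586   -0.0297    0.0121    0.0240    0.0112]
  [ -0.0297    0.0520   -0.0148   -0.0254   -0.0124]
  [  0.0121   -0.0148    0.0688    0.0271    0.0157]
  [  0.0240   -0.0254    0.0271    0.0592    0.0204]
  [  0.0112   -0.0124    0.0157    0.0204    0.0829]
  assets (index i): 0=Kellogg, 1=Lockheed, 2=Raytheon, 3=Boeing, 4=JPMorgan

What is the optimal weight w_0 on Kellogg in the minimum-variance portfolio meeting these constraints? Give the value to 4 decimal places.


0.2936

x=Σ⁻¹μ = [5.6395  9.1732  0.3062  3.2531  1.8023]
y=Σ⁻¹𝟙 = [31.7931  51.4117  10.8675  17.9950  8.9711]
a=μᵀx=3.520221  b=𝟙ᵀx=20.174342  c=𝟙ᵀy=121.038384  D=ac−b²=19.077807
λ₁=(c·0.181−b)/D = (121.038384·0.181−20.174342)/19.077807 = 0.090870
λ₂=(a−b·0.181)/D = (3.520221−20.174342·0.181)/19.077807 = -0.006884
w* = 0.090870·x + -0.006884·y:
  w_0 = 0.090870·5.6395 + -0.006884·31.7931 = 0.2936  (Kellogg)
  w_1 = 0.090870·9.1732 + -0.006884·51.4117 = 0.4796  (Lockheed)
  w_2 = 0.090870·0.3062 + -0.006884·10.8675 = -0.0470  (Raytheon)
  w_3 = 0.090870·3.2531 + -0.006884·17.9950 = 0.1717  (Boeing)
  w_4 = 0.090870·1.8023 + -0.006884·8.9711 = 0.1020  (JPMorgan)
Σw_i=1.0000  μᵀw=0.1810
σ²=wᵀΣw=λ₁·μ_p+λ₂ = 0.090870·0.181 + -0.006884 = 0.009563 ≈ 0.0096


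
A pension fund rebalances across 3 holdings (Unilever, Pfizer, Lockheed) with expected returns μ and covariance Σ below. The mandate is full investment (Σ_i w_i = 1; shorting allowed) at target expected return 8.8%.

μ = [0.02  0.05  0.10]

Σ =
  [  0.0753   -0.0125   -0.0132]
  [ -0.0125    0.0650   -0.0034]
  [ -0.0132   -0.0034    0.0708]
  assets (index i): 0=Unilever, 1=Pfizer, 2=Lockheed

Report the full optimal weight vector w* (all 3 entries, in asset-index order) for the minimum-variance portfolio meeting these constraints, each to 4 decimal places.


x=Σ⁻¹μ = [0.7088  0.9888  1.5921]
y=Σ⁻¹𝟙 = [19.9311  20.2015  18.8104]
a=μᵀx=0.222825  b=𝟙ᵀx=3.289736  c=𝟙ᵀy=58.943002  D=ac−b²=2.311625
λ₁=(c·0.088−b)/D = (58.943002·0.088−3.289736)/2.311625 = 0.820742
λ₂=(a−b·0.088)/D = (0.222825−3.289736·0.088)/2.311625 = -0.028842
w* = 0.820742·x + -0.028842·y:
  w_0 = 0.820742·0.7088 + -0.028842·19.9311 = 0.0069  (Unilever)
  w_1 = 0.820742·0.9888 + -0.028842·20.2015 = 0.2289  (Pfizer)
  w_2 = 0.820742·1.5921 + -0.028842·18.8104 = 0.7642  (Lockheed)
Σw_i=1.0000  μᵀw=0.0880
σ²=wᵀΣw=λ₁·μ_p+λ₂ = 0.820742·0.088 + -0.028842 = 0.043383 ≈ 0.0434

0.0069  0.2289  0.7642


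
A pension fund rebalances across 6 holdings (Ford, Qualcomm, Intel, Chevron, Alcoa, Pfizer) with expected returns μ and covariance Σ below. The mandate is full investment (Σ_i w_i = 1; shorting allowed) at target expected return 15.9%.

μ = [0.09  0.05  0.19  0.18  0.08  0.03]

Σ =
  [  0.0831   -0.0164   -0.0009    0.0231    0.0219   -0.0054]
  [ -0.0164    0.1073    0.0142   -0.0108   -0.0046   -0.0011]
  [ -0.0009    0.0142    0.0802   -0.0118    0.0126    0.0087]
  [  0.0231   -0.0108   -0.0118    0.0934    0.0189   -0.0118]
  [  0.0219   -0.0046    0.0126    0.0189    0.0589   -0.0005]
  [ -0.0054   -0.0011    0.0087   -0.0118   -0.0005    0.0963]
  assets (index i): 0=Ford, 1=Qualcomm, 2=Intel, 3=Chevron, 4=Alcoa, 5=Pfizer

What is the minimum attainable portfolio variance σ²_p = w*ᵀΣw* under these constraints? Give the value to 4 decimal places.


u=Σ⁻¹μ = [0.6350  0.4419  2.5996  2.2208  -0.1088  0.3889]
v=Σ⁻¹𝟙 = [9.8356  11.1151  9.4918  10.4107  8.9157  11.5271]
a=μᵀu=0.975882  b=𝟙ᵀu=6.177384  c=𝟙ᵀv=61.295953  D=ac−b²=21.657538
λ₁=(c·0.159−b)/D = (61.295953·0.159−6.177384)/21.657538 = 0.164777
λ₂=(a−b·0.159)/D = (0.975882−6.177384·0.159)/21.657538 = -0.000292
w* = 0.164777·u + -0.000292·v:
  w_0 = 0.164777·0.6350 + -0.000292·9.8356 = 0.1018  (Ford)
  w_1 = 0.164777·0.4419 + -0.000292·11.1151 = 0.0696  (Qualcomm)
  w_2 = 0.164777·2.5996 + -0.000292·9.4918 = 0.4256  (Intel)
  w_3 = 0.164777·2.2208 + -0.000292·10.4107 = 0.3629  (Chevron)
  w_4 = 0.164777·-0.1088 + -0.000292·8.9157 = -0.0205  (Alcoa)
  w_5 = 0.164777·0.3889 + -0.000292·11.5271 = 0.0607  (Pfizer)
Σw_i=1.0000  μᵀw=0.1590
σ²=wᵀΣw=λ₁·μ_p+λ₂ = 0.164777·0.159 + -0.000292 = 0.025908 ≈ 0.0259

0.0259


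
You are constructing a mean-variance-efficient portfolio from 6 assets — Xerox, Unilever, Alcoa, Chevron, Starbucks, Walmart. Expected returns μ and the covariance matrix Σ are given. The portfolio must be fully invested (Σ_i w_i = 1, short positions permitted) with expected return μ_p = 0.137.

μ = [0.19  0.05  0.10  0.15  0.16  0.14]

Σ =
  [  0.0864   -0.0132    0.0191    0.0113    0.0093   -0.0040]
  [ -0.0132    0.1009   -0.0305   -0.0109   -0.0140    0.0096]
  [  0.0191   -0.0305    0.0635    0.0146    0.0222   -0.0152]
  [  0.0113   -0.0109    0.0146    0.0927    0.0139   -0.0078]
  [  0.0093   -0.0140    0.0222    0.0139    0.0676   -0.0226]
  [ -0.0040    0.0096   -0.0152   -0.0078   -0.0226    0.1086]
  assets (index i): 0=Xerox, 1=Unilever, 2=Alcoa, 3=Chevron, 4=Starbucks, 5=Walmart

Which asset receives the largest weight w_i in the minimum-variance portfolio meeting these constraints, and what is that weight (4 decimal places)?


Starbucks (0.2426)

x=Σ⁻¹μ = [1.8523  1.3197  0.9857  1.1871  2.4795  1.9799]
y=Σ⁻¹𝟙 = [8.3172  18.0949  18.4263  8.0239  14.3977  14.0664]
a=μᵀx=1.368458  b=𝟙ᵀx=9.804161  c=𝟙ᵀy=81.326441  D=ac−b²=15.170228
λ₁=(c·0.137−b)/D = (81.326441·0.137−9.804161)/15.170228 = 0.088170
λ₂=(a−b·0.137)/D = (1.368458−9.804161·0.137)/15.170228 = 0.001667
w* = 0.088170·x + 0.001667·y:
  w_0 = 0.088170·1.8523 + 0.001667·8.3172 = 0.1772  (Xerox)
  w_1 = 0.088170·1.3197 + 0.001667·18.0949 = 0.1465  (Unilever)
  w_2 = 0.088170·0.9857 + 0.001667·18.4263 = 0.1176  (Alcoa)
  w_3 = 0.088170·1.1871 + 0.001667·8.0239 = 0.1180  (Chevron)
  w_4 = 0.088170·2.4795 + 0.001667·14.3977 = 0.2426  (Starbucks)
  w_5 = 0.088170·1.9799 + 0.001667·14.0664 = 0.1980  (Walmart)
Σw_i=1.0000  μᵀw=0.1370
σ²=wᵀΣw=λ₁·μ_p+λ₂ = 0.088170·0.137 + 0.001667 = 0.013746 ≈ 0.0137


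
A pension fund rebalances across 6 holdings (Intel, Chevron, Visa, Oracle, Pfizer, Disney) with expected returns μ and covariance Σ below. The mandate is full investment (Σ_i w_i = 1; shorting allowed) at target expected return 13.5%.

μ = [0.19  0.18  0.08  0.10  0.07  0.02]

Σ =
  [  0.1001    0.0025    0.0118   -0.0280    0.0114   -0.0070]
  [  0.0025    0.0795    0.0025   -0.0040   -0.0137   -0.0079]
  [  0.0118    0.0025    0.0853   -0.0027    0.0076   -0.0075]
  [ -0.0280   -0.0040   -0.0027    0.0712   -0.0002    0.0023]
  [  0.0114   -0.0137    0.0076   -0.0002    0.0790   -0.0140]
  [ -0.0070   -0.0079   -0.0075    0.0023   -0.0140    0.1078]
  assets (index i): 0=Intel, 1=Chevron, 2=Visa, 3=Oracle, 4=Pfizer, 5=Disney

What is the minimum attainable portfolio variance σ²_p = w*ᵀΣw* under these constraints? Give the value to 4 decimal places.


0.0141

p=Σ⁻¹μ = [2.3896  2.5414  0.5754  2.4908  1.0481  0.6500]
q=Σ⁻¹𝟙 = [13.2758  16.8323  9.8764  20.1892  15.1724  13.5989]
a=μᵀp=1.292961  b=𝟙ᵀp=9.695293  c=𝟙ᵀq=88.944989  D=ac−b²=21.003672
λ₁=(c·0.135−b)/D = (88.944989·0.135−9.695293)/21.003672 = 0.110089
λ₂=(a−b·0.135)/D = (1.292961−9.695293·0.135)/21.003672 = -0.000757
w* = 0.110089·p + -0.000757·q:
  w_0 = 0.110089·2.3896 + -0.000757·13.2758 = 0.2530  (Intel)
  w_1 = 0.110089·2.5414 + -0.000757·16.8323 = 0.2670  (Chevron)
  w_2 = 0.110089·0.5754 + -0.000757·9.8764 = 0.0559  (Visa)
  w_3 = 0.110089·2.4908 + -0.000757·20.1892 = 0.2589  (Oracle)
  w_4 = 0.110089·1.0481 + -0.000757·15.1724 = 0.1039  (Pfizer)
  w_5 = 0.110089·0.6500 + -0.000757·13.5989 = 0.0613  (Disney)
Σw_i=1.0000  μᵀw=0.1350
σ²=wᵀΣw=λ₁·μ_p+λ₂ = 0.110089·0.135 + -0.000757 = 0.014105 ≈ 0.0141


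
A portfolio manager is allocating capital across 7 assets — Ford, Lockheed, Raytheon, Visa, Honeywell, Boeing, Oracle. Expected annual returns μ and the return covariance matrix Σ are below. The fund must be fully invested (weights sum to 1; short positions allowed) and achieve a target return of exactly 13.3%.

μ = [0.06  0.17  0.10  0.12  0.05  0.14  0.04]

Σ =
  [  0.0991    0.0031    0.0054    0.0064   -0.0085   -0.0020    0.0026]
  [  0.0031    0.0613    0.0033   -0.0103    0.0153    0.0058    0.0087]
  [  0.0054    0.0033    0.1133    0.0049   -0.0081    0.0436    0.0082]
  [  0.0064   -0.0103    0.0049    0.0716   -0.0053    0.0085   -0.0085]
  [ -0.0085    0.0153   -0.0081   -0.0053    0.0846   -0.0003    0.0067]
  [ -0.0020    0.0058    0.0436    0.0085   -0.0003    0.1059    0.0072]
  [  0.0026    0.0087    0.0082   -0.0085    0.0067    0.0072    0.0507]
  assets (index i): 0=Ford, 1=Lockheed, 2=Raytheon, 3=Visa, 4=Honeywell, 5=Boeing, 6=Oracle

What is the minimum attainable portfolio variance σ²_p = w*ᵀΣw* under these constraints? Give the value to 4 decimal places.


x=Σ⁻¹μ = [0.3942  2.8727  0.3599  1.9955  0.2418  0.8372  0.4013]
y=Σ⁻¹𝟙 = [8.8534  12.9746  5.1679  16.9875  10.5874  4.2792  17.0488]
a=μᵀx=0.932813  b=𝟙ᵀx=7.102585  c=𝟙ᵀy=75.898827  D=ac−b²=20.352711
λ₁=(c·0.133−b)/D = (75.898827·0.133−7.102585)/20.352711 = 0.147005
λ₂=(a−b·0.133)/D = (0.932813−7.102585·0.133)/20.352711 = -0.000581
w* = 0.147005·x + -0.000581·y:
  w_0 = 0.147005·0.3942 + -0.000581·8.8534 = 0.0528  (Ford)
  w_1 = 0.147005·2.8727 + -0.000581·12.9746 = 0.4148  (Lockheed)
  w_2 = 0.147005·0.3599 + -0.000581·5.1679 = 0.0499  (Raytheon)
  w_3 = 0.147005·1.9955 + -0.000581·16.9875 = 0.2835  (Visa)
  w_4 = 0.147005·0.2418 + -0.000581·10.5874 = 0.0294  (Honeywell)
  w_5 = 0.147005·0.8372 + -0.000581·4.2792 = 0.1206  (Boeing)
  w_6 = 0.147005·0.4013 + -0.000581·17.0488 = 0.0491  (Oracle)
Σw_i=1.0000  μᵀw=0.1330
σ²=wᵀΣw=λ₁·μ_p+λ₂ = 0.147005·0.133 + -0.000581 = 0.018970 ≈ 0.0190

0.0190


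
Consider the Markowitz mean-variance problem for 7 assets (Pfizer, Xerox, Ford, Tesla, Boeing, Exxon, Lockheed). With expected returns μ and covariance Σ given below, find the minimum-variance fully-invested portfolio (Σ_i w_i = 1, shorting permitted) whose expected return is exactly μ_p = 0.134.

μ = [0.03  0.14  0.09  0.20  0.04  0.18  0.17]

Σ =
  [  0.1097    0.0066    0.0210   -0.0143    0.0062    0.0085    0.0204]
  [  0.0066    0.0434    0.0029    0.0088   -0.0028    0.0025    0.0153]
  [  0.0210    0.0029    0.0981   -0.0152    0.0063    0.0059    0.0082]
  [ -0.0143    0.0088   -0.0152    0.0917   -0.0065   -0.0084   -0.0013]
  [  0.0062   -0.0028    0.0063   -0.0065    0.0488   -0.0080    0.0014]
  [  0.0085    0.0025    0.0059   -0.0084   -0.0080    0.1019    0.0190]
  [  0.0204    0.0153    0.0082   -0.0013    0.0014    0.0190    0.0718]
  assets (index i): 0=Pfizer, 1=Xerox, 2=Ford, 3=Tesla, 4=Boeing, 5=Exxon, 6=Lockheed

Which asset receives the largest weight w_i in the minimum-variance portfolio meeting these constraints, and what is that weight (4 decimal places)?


g=Σ⁻¹μ = [-0.2070  2.2081  0.9526  2.3718  1.4068  1.7178  1.4081]
h=Σ⁻¹𝟙 = [5.2934  18.1030  8.1820  14.0334  23.2714  10.5739  4.6338]
a=μᵀg=1.467871  b=𝟙ᵀg=9.858194  c=𝟙ᵀh=84.090940  D=ac−b²=26.250651
λ₁=(c·0.134−b)/D = (84.090940·0.134−9.858194)/26.250651 = 0.053713
λ₂=(a−b·0.134)/D = (1.467871−9.858194·0.134)/26.250651 = 0.005595
w* = 0.053713·g + 0.005595·h:
  w_0 = 0.053713·-0.2070 + 0.005595·5.2934 = 0.0185  (Pfizer)
  w_1 = 0.053713·2.2081 + 0.005595·18.1030 = 0.2199  (Xerox)
  w_2 = 0.053713·0.9526 + 0.005595·8.1820 = 0.0969  (Ford)
  w_3 = 0.053713·2.3718 + 0.005595·14.0334 = 0.2059  (Tesla)
  w_4 = 0.053713·1.4068 + 0.005595·23.2714 = 0.2058  (Boeing)
  w_5 = 0.053713·1.7178 + 0.005595·10.5739 = 0.1514  (Exxon)
  w_6 = 0.053713·1.4081 + 0.005595·4.6338 = 0.1016  (Lockheed)
Σw_i=1.0000  μᵀw=0.1340
σ²=wᵀΣw=λ₁·μ_p+λ₂ = 0.053713·0.134 + 0.005595 = 0.012793 ≈ 0.0128

Xerox (0.2199)


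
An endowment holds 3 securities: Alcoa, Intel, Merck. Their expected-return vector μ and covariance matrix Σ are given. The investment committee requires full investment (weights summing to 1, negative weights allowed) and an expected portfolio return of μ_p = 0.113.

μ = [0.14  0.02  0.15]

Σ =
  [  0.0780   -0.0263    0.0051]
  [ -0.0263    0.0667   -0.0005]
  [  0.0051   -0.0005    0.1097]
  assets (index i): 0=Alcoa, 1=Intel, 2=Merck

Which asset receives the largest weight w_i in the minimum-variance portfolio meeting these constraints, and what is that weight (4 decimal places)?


p=Σ⁻¹μ = [2.0943  1.1352  1.2752]
q=Σ⁻¹𝟙 = [20.0157  22.9469  8.2898]
a=μᵀp=0.507176  b=𝟙ᵀp=4.504610  c=𝟙ᵀq=51.252427  D=ac−b²=5.702470
λ₁=(c·0.113−b)/D = (51.252427·0.113−4.504610)/5.702470 = 0.225677
λ₂=(a−b·0.113)/D = (0.507176−4.504610·0.113)/5.702470 = -0.000324
w* = 0.225677·p + -0.000324·q:
  w_0 = 0.225677·2.0943 + -0.000324·20.0157 = 0.4661  (Alcoa)
  w_1 = 0.225677·1.1352 + -0.000324·22.9469 = 0.2488  (Intel)
  w_2 = 0.225677·1.2752 + -0.000324·8.2898 = 0.2851  (Merck)
Σw_i=1.0000  μᵀw=0.1130
σ²=wᵀΣw=λ₁·μ_p+λ₂ = 0.225677·0.113 + -0.000324 = 0.025178 ≈ 0.0252

Alcoa (0.4661)


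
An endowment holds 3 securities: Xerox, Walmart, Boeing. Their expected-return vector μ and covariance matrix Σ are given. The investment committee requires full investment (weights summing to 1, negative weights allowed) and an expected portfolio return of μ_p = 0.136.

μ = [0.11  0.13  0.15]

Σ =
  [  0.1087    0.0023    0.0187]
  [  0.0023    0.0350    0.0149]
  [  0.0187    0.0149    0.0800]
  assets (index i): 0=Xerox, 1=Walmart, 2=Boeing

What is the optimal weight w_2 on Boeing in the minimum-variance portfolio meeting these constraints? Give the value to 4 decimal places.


0.3548

u=Σ⁻¹μ = [0.7545  3.1949  1.1036]
v=Σ⁻¹𝟙 = [7.6340  25.5325  5.9601]
a=μᵀu=0.663869  b=𝟙ᵀu=5.052983  c=𝟙ᵀv=39.126624  D=ac−b²=0.442334
λ₁=(c·0.136−b)/D = (39.126624·0.136−5.052983)/0.442334 = 0.606416
λ₂=(a−b·0.136)/D = (0.663869−5.052983·0.136)/0.442334 = -0.052757
w* = 0.606416·u + -0.052757·v:
  w_0 = 0.606416·0.7545 + -0.052757·7.6340 = 0.0548  (Xerox)
  w_1 = 0.606416·3.1949 + -0.052757·25.5325 = 0.5904  (Walmart)
  w_2 = 0.606416·1.1036 + -0.052757·5.9601 = 0.3548  (Boeing)
Σw_i=1.0000  μᵀw=0.1360
σ²=wᵀΣw=λ₁·μ_p+λ₂ = 0.606416·0.136 + -0.052757 = 0.029715 ≈ 0.0297


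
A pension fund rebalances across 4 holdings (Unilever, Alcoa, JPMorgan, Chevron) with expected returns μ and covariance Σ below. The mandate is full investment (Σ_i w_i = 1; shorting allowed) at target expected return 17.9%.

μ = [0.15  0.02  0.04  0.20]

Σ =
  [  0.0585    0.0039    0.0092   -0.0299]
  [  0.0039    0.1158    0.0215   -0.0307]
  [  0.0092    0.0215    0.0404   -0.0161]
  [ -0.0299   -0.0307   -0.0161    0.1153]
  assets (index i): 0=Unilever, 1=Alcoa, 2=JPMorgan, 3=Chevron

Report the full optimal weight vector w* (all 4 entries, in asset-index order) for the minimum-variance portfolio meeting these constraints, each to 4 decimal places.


x=Σ⁻¹μ = [3.9373  0.6762  0.9568  3.0693]
y=Σ⁻¹𝟙 = [23.2852  9.0071  22.7404  20.2850]
a=μᵀx=1.256246  b=𝟙ᵀx=8.639544  c=𝟙ᵀy=75.317726  D=ac−b²=19.975865
λ₁=(c·0.179−b)/D = (75.317726·0.179−8.639544)/19.975865 = 0.242409
λ₂=(a−b·0.179)/D = (1.256246−8.639544·0.179)/19.975865 = -0.014529
w* = 0.242409·x + -0.014529·y:
  w_0 = 0.242409·3.9373 + -0.014529·23.2852 = 0.6161  (Unilever)
  w_1 = 0.242409·0.6762 + -0.014529·9.0071 = 0.0330  (Alcoa)
  w_2 = 0.242409·0.9568 + -0.014529·22.7404 = -0.0985  (JPMorgan)
  w_3 = 0.242409·3.0693 + -0.014529·20.2850 = 0.4493  (Chevron)
Σw_i=1.0000  μᵀw=0.1790
σ²=wᵀΣw=λ₁·μ_p+λ₂ = 0.242409·0.179 + -0.014529 = 0.028862 ≈ 0.0289

0.6161  0.0330  -0.0985  0.4493


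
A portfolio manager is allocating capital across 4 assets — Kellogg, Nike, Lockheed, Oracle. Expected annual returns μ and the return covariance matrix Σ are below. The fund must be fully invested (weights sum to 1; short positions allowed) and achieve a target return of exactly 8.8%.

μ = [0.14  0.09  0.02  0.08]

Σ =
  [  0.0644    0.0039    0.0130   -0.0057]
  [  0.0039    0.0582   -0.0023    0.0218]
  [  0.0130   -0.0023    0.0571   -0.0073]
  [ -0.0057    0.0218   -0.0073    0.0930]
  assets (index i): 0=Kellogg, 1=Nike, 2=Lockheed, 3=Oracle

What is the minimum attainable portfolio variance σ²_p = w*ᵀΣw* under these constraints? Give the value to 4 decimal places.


x=Σ⁻¹μ = [2.1712  1.1278  -0.0055  0.7285]
y=Σ⁻¹𝟙 = [12.2406  13.3964  16.5006  9.6579]
a=μᵀx=0.463640  b=𝟙ᵀx=4.022008  c=𝟙ᵀy=51.795559  D=ac−b²=7.837968
λ₁=(c·0.088−b)/D = (51.795559·0.088−4.022008)/7.837968 = 0.068385
λ₂=(a−b·0.088)/D = (0.463640−4.022008·0.088)/7.837968 = 0.013996
w* = 0.068385·x + 0.013996·y:
  w_0 = 0.068385·2.1712 + 0.013996·12.2406 = 0.3198  (Kellogg)
  w_1 = 0.068385·1.1278 + 0.013996·13.3964 = 0.2646  (Nike)
  w_2 = 0.068385·-0.0055 + 0.013996·16.5006 = 0.2306  (Lockheed)
  w_3 = 0.068385·0.7285 + 0.013996·9.6579 = 0.1850  (Oracle)
Σw_i=1.0000  μᵀw=0.0880
σ²=wᵀΣw=λ₁·μ_p+λ₂ = 0.068385·0.088 + 0.013996 = 0.020014 ≈ 0.0200

0.0200


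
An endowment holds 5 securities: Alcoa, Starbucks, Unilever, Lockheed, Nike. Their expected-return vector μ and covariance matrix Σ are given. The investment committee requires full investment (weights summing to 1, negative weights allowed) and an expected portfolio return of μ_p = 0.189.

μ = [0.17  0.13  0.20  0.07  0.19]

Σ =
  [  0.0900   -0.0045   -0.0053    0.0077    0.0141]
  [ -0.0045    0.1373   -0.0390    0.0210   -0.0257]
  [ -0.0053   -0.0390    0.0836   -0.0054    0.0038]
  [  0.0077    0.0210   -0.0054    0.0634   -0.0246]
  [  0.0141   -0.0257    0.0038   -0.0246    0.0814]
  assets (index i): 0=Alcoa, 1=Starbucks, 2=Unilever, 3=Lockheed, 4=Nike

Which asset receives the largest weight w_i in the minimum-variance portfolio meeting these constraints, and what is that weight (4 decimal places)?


Unilever (0.4074)

u=Σ⁻¹μ = [1.5824  2.3401  3.5488  1.6548  3.1333]
v=Σ⁻¹𝟙 = [8.0639  13.8018  19.2636  19.7446  20.3135]
a=μᵀu=1.994161  b=𝟙ᵀu=12.259515  c=𝟙ᵀv=81.187447  D=ac−b²=11.605103
λ₁=(c·0.189−b)/D = (81.187447·0.189−12.259515)/11.605103 = 0.265824
λ₂=(a−b·0.189)/D = (1.994161−12.259515·0.189)/11.605103 = -0.027823
w* = 0.265824·u + -0.027823·v:
  w_0 = 0.265824·1.5824 + -0.027823·8.0639 = 0.1963  (Alcoa)
  w_1 = 0.265824·2.3401 + -0.027823·13.8018 = 0.2381  (Starbucks)
  w_2 = 0.265824·3.5488 + -0.027823·19.2636 = 0.4074  (Unilever)
  w_3 = 0.265824·1.6548 + -0.027823·19.7446 = -0.1095  (Lockheed)
  w_4 = 0.265824·3.1333 + -0.027823·20.3135 = 0.2677  (Nike)
Σw_i=1.0000  μᵀw=0.1890
σ²=wᵀΣw=λ₁·μ_p+λ₂ = 0.265824·0.189 + -0.027823 = 0.022418 ≈ 0.0224


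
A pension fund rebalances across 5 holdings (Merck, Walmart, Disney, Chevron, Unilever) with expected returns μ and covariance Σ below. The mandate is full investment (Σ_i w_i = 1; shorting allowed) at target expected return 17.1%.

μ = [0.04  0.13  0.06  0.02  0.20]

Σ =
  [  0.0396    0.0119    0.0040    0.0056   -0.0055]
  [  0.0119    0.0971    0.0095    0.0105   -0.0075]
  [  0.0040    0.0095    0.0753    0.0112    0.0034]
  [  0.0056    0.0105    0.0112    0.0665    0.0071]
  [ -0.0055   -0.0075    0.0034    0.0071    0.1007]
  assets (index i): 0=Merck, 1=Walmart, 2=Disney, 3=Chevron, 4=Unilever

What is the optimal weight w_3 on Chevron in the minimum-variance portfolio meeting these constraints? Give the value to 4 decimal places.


p=Σ⁻¹μ = [0.8840  1.3778  0.5252  -0.3083  2.1410]
q=Σ⁻¹𝟙 = [22.5231  6.4255  9.3927  9.4064  10.6589]
a=μᵀp=0.668021  b=𝟙ᵀp=4.619706  c=𝟙ᵀq=58.406598  D=ac−b²=17.675151
λ₁=(c·0.171−b)/D = (58.406598·0.171−4.619706)/17.675151 = 0.303693
λ₂=(a−b·0.171)/D = (0.668021−4.619706·0.171)/17.675151 = -0.006899
w* = 0.303693·p + -0.006899·q:
  w_0 = 0.303693·0.8840 + -0.006899·22.5231 = 0.1131  (Merck)
  w_1 = 0.303693·1.3778 + -0.006899·6.4255 = 0.3741  (Walmart)
  w_2 = 0.303693·0.5252 + -0.006899·9.3927 = 0.0947  (Disney)
  w_3 = 0.303693·-0.3083 + -0.006899·9.4064 = -0.1585  (Chevron)
  w_4 = 0.303693·2.1410 + -0.006899·10.6589 = 0.5767  (Unilever)
Σw_i=1.0000  μᵀw=0.1710
σ²=wᵀΣw=λ₁·μ_p+λ₂ = 0.303693·0.171 + -0.006899 = 0.045032 ≈ 0.0450

-0.1585


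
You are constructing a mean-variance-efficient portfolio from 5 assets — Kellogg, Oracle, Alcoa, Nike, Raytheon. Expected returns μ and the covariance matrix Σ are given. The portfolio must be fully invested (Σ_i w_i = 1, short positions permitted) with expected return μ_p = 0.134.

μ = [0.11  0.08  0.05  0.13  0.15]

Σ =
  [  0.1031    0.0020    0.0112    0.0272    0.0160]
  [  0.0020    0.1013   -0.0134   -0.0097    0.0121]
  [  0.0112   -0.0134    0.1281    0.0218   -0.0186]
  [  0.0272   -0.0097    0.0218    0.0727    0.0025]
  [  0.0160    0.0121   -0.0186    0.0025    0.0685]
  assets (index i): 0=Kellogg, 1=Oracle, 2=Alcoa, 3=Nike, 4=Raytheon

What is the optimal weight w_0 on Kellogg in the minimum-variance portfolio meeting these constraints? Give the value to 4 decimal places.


x=Σ⁻¹μ = [0.2640  0.7516  0.4780  1.5753  2.0677]
y=Σ⁻¹𝟙 = [3.5629  10.3213  8.7794  10.6874  13.9370]
a=μᵀx=0.627998  b=𝟙ᵀx=5.136504  c=𝟙ᵀy=47.288021  D=ac−b²=3.313110
λ₁=(c·0.134−b)/D = (47.288021·0.134−5.136504)/3.313110 = 0.362225
λ₂=(a−b·0.134)/D = (0.627998−5.136504·0.134)/3.313110 = -0.018198
w* = 0.362225·x + -0.018198·y:
  w_0 = 0.362225·0.2640 + -0.018198·3.5629 = 0.0308  (Kellogg)
  w_1 = 0.362225·0.7516 + -0.018198·10.3213 = 0.0844  (Oracle)
  w_2 = 0.362225·0.4780 + -0.018198·8.7794 = 0.0134  (Alcoa)
  w_3 = 0.362225·1.5753 + -0.018198·10.6874 = 0.3761  (Nike)
  w_4 = 0.362225·2.0677 + -0.018198·13.9370 = 0.4953  (Raytheon)
Σw_i=1.0000  μᵀw=0.1340
σ²=wᵀΣw=λ₁·μ_p+λ₂ = 0.362225·0.134 + -0.018198 = 0.030340 ≈ 0.0303

0.0308


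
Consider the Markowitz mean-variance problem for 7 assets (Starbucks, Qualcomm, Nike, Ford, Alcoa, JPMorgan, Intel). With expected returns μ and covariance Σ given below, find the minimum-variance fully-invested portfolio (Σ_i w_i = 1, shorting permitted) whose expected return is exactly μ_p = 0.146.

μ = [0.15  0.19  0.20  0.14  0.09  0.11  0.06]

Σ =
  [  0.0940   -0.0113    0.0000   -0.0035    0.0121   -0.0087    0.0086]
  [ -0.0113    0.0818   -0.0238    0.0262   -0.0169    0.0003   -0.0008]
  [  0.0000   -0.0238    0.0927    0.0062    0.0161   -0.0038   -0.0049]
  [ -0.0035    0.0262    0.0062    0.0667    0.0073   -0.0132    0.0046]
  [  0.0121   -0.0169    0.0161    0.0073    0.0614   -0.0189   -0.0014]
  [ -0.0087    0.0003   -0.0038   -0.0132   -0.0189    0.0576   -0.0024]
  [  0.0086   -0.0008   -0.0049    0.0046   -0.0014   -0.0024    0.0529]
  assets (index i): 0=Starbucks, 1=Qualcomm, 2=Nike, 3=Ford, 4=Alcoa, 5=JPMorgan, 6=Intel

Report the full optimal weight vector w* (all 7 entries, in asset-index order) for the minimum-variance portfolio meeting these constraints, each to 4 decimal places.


0.1264  0.2339  0.1861  0.0500  0.1337  0.2034  0.0667

u=Σ⁻¹μ = [1.9627  3.6251  2.8380  0.8426  2.3006  3.3755  1.2736]
v=Σ⁻¹𝟙 = [11.1786  20.2571  13.3900  8.3506  25.0937  30.8070  19.9685]
a=μᵀu=2.323502  b=𝟙ᵀu=16.218027  c=𝟙ᵀv=129.045482  D=ac−b²=36.813017
λ₁=(c·0.146−b)/D = (129.045482·0.146−16.218027)/36.813017 = 0.071241
λ₂=(a−b·0.146)/D = (2.323502−16.218027·0.146)/36.813017 = -0.001204
w* = 0.071241·u + -0.001204·v:
  w_0 = 0.071241·1.9627 + -0.001204·11.1786 = 0.1264  (Starbucks)
  w_1 = 0.071241·3.6251 + -0.001204·20.2571 = 0.2339  (Qualcomm)
  w_2 = 0.071241·2.8380 + -0.001204·13.3900 = 0.1861  (Nike)
  w_3 = 0.071241·0.8426 + -0.001204·8.3506 = 0.0500  (Ford)
  w_4 = 0.071241·2.3006 + -0.001204·25.0937 = 0.1337  (Alcoa)
  w_5 = 0.071241·3.3755 + -0.001204·30.8070 = 0.2034  (JPMorgan)
  w_6 = 0.071241·1.2736 + -0.001204·19.9685 = 0.0667  (Intel)
Σw_i=1.0000  μᵀw=0.1460
σ²=wᵀΣw=λ₁·μ_p+λ₂ = 0.071241·0.146 + -0.001204 = 0.009197 ≈ 0.0092


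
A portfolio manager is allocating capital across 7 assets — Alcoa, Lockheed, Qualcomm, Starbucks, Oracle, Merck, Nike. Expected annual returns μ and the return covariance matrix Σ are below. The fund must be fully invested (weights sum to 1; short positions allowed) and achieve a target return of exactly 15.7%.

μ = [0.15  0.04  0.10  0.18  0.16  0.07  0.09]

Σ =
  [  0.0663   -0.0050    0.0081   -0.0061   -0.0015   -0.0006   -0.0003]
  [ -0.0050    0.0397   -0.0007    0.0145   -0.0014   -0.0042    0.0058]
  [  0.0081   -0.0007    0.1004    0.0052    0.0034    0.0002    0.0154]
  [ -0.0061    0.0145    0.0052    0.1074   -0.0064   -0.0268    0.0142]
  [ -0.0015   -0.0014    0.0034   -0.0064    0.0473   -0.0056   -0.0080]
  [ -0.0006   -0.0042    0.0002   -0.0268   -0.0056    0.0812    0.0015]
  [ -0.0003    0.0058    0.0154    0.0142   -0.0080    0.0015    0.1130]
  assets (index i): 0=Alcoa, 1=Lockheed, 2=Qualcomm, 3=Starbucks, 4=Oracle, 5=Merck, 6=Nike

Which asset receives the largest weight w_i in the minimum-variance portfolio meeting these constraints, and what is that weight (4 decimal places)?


Oracle (0.3976)

u=Σ⁻¹μ = [2.5968  0.7380  0.4224  2.3498  4.1219  1.9657  0.6783]
v=Σ⁻¹𝟙 = [18.1916  25.1300  6.0145  12.2354  27.1660  19.5188  6.9149]
a=μᵀu=1.742402  b=𝟙ᵀu=12.872976  c=𝟙ᵀv=115.171152  D=ac−b²=34.960941
λ₁=(c·0.157−b)/D = (115.171152·0.157−12.872976)/34.960941 = 0.148992
λ₂=(a−b·0.157)/D = (1.742402−12.872976·0.157)/34.960941 = -0.007970
w* = 0.148992·u + -0.007970·v:
  w_0 = 0.148992·2.5968 + -0.007970·18.1916 = 0.2419  (Alcoa)
  w_1 = 0.148992·0.7380 + -0.007970·25.1300 = -0.0903  (Lockheed)
  w_2 = 0.148992·0.4224 + -0.007970·6.0145 = 0.0150  (Qualcomm)
  w_3 = 0.148992·2.3498 + -0.007970·12.2354 = 0.2526  (Starbucks)
  w_4 = 0.148992·4.1219 + -0.007970·27.1660 = 0.3976  (Oracle)
  w_5 = 0.148992·1.9657 + -0.007970·19.5188 = 0.1373  (Merck)
  w_6 = 0.148992·0.6783 + -0.007970·6.9149 = 0.0460  (Nike)
Σw_i=1.0000  μᵀw=0.1570
σ²=wᵀΣw=λ₁·μ_p+λ₂ = 0.148992·0.157 + -0.007970 = 0.015421 ≈ 0.0154


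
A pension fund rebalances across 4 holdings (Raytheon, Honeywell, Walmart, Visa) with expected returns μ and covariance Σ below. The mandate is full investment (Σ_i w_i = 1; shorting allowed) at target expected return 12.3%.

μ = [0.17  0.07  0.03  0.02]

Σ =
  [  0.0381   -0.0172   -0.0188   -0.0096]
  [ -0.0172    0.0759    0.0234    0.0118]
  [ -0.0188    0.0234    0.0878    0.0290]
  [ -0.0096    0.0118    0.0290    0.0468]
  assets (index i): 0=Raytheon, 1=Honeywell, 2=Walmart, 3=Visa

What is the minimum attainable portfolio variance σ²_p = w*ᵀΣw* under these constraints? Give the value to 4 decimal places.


0.0129

g=Σ⁻¹μ = [5.9135  1.8895  0.9051  0.6031]
h=Σ⁻¹𝟙 = [43.7153  17.0026  9.5747  20.1147]
a=μᵀg=1.176787  b=𝟙ᵀg=9.311313  c=𝟙ᵀh=90.407312  D=ac−b²=19.689613
λ₁=(c·0.123−b)/D = (90.407312·0.123−9.311313)/19.689613 = 0.091865
λ₂=(a−b·0.123)/D = (1.176787−9.311313·0.123)/19.689613 = 0.001600
w* = 0.091865·g + 0.001600·h:
  w_0 = 0.091865·5.9135 + 0.001600·43.7153 = 0.6132  (Raytheon)
  w_1 = 0.091865·1.8895 + 0.001600·17.0026 = 0.2008  (Honeywell)
  w_2 = 0.091865·0.9051 + 0.001600·9.5747 = 0.0985  (Walmart)
  w_3 = 0.091865·0.6031 + 0.001600·20.1147 = 0.0876  (Visa)
Σw_i=1.0000  μᵀw=0.1230
σ²=wᵀΣw=λ₁·μ_p+λ₂ = 0.091865·0.123 + 0.001600 = 0.012899 ≈ 0.0129


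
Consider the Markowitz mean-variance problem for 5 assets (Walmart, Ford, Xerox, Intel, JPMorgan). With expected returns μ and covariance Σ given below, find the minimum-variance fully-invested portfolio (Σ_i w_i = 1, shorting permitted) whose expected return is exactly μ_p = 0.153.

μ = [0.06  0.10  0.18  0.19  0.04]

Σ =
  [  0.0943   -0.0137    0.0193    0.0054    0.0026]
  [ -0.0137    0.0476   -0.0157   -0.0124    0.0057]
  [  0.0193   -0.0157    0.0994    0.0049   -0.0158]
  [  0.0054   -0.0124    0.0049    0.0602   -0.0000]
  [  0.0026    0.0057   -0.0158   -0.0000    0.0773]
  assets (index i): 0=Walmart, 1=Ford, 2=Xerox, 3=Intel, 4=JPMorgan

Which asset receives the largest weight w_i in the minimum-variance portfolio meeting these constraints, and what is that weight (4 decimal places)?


g=Σ⁻¹μ = [0.5076  3.8786  2.2483  3.7265  0.6739]
h=Σ⁻¹𝟙 = [10.8953  32.7807  14.1493  21.2345  13.0450]
a=μᵀg=1.558014  b=𝟙ᵀg=11.035009  c=𝟙ᵀh=92.104803  D=ac−b²=21.729117
λ₁=(c·0.153−b)/D = (92.104803·0.153−11.035009)/21.729117 = 0.140688
λ₂=(a−b·0.153)/D = (1.558014−11.035009·0.153)/21.729117 = -0.005999
w* = 0.140688·g + -0.005999·h:
  w_0 = 0.140688·0.5076 + -0.005999·10.8953 = 0.0061  (Walmart)
  w_1 = 0.140688·3.8786 + -0.005999·32.7807 = 0.3490  (Ford)
  w_2 = 0.140688·2.2483 + -0.005999·14.1493 = 0.2314  (Xerox)
  w_3 = 0.140688·3.7265 + -0.005999·21.2345 = 0.3969  (Intel)
  w_4 = 0.140688·0.6739 + -0.005999·13.0450 = 0.0166  (JPMorgan)
Σw_i=1.0000  μᵀw=0.1530
σ²=wᵀΣw=λ₁·μ_p+λ₂ = 0.140688·0.153 + -0.005999 = 0.015527 ≈ 0.0155

Intel (0.3969)


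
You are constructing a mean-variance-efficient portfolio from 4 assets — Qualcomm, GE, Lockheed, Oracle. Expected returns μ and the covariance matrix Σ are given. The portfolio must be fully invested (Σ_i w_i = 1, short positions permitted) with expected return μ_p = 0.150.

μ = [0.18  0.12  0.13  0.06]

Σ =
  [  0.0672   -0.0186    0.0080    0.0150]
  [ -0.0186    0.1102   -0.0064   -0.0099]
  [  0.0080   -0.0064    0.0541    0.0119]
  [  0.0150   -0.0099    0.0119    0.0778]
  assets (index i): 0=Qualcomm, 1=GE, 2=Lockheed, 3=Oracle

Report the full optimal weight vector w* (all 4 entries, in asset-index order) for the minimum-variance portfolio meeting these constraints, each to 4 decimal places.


p=Σ⁻¹μ = [2.8711  1.7083  2.1574  0.1050]
q=Σ⁻¹𝟙 = [14.5963  13.2947  15.8516  9.3064]
a=μᵀp=1.008553  b=𝟙ᵀp=6.841787  c=𝟙ᵀq=53.048981  D=ac−b²=6.692634
λ₁=(c·0.150−b)/D = (53.048981·0.150−6.841787)/6.692634 = 0.166685
λ₂=(a−b·0.150)/D = (1.008553−6.841787·0.150)/6.692634 = -0.002647
w* = 0.166685·p + -0.002647·q:
  w_0 = 0.166685·2.8711 + -0.002647·14.5963 = 0.4399  (Qualcomm)
  w_1 = 0.166685·1.7083 + -0.002647·13.2947 = 0.2495  (GE)
  w_2 = 0.166685·2.1574 + -0.002647·15.8516 = 0.3176  (Lockheed)
  w_3 = 0.166685·0.1050 + -0.002647·9.3064 = -0.0071  (Oracle)
Σw_i=1.0000  μᵀw=0.1500
σ²=wᵀΣw=λ₁·μ_p+λ₂ = 0.166685·0.150 + -0.002647 = 0.022356 ≈ 0.0224

0.4399  0.2495  0.3176  -0.0071


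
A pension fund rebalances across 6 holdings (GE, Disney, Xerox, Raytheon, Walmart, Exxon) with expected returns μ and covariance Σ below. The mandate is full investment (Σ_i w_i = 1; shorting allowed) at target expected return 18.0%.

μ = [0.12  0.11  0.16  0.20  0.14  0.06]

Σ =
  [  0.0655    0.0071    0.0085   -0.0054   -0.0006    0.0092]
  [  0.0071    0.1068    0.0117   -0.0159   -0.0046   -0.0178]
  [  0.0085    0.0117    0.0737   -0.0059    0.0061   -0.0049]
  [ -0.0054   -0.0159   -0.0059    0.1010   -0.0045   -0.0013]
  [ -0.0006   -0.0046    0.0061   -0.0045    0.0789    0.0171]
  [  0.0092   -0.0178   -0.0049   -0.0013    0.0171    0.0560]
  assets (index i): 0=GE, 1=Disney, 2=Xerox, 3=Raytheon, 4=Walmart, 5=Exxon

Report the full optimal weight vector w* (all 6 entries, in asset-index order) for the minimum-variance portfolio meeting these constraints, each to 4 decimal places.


u=Σ⁻¹μ = [1.5247  1.3176  1.9110  2.4665  1.6474  0.9612]
v=Σ⁻¹𝟙 = [10.9372  12.9185  11.8348  13.8673  9.3397  18.6721]
a=μᵀu=1.415272  b=𝟙ᵀu=9.828403  c=𝟙ᵀv=77.569534  D=ac−b²=13.184494
λ₁=(c·0.180−b)/D = (77.569534·0.180−9.828403)/13.184494 = 0.313559
λ₂=(a−b·0.180)/D = (1.415272−9.828403·0.180)/13.184494 = -0.026838
w* = 0.313559·u + -0.026838·v:
  w_0 = 0.313559·1.5247 + -0.026838·10.9372 = 0.1845  (GE)
  w_1 = 0.313559·1.3176 + -0.026838·12.9185 = 0.0664  (Disney)
  w_2 = 0.313559·1.9110 + -0.026838·11.8348 = 0.2816  (Xerox)
  w_3 = 0.313559·2.4665 + -0.026838·13.8673 = 0.4012  (Raytheon)
  w_4 = 0.313559·1.6474 + -0.026838·9.3397 = 0.2659  (Walmart)
  w_5 = 0.313559·0.9612 + -0.026838·18.6721 = -0.1997  (Exxon)
Σw_i=1.0000  μᵀw=0.1800
σ²=wᵀΣw=λ₁·μ_p+λ₂ = 0.313559·0.180 + -0.026838 = 0.029603 ≈ 0.0296

0.1845  0.0664  0.2816  0.4012  0.2659  -0.1997


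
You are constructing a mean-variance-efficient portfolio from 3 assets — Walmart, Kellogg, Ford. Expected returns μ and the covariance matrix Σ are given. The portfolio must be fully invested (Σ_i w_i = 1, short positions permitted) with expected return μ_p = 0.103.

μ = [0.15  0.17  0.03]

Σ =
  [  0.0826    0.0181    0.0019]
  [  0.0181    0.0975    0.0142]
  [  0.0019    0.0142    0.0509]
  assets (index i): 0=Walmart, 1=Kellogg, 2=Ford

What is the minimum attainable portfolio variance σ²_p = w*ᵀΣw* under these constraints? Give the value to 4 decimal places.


u=Σ⁻¹μ = [1.4959  1.4470  0.1299]
v=Σ⁻¹𝟙 = [10.4411  5.7471  17.6533]
a=μᵀu=0.474269  b=𝟙ᵀu=3.072769  c=𝟙ᵀv=33.841499  D=ac−b²=6.608079
λ₁=(c·0.103−b)/D = (33.841499·0.103−3.072769)/6.608079 = 0.062485
λ₂=(a−b·0.103)/D = (0.474269−3.072769·0.103)/6.608079 = 0.023876
w* = 0.062485·u + 0.023876·v:
  w_0 = 0.062485·1.4959 + 0.023876·10.4411 = 0.3428  (Walmart)
  w_1 = 0.062485·1.4470 + 0.023876·5.7471 = 0.2276  (Kellogg)
  w_2 = 0.062485·0.1299 + 0.023876·17.6533 = 0.4296  (Ford)
Σw_i=1.0000  μᵀw=0.1030
σ²=wᵀΣw=λ₁·μ_p+λ₂ = 0.062485·0.103 + 0.023876 = 0.030312 ≈ 0.0303

0.0303


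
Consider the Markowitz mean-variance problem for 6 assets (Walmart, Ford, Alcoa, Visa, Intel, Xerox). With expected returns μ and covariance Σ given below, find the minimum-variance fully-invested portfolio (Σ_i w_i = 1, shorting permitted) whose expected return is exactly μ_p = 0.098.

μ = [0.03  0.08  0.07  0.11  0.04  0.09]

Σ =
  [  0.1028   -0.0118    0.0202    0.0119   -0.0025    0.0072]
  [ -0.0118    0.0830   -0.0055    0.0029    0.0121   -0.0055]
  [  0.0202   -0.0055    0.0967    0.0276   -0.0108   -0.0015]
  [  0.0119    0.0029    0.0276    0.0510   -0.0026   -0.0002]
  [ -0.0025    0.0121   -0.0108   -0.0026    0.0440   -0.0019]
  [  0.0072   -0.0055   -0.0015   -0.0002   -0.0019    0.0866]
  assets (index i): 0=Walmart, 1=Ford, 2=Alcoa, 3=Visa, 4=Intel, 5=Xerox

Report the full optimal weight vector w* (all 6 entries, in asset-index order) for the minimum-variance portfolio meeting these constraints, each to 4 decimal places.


g=Σ⁻¹μ = [0.0431  0.8626  0.3199  1.9758  0.9180  1.1207]
h=Σ⁻¹𝟙 = [7.4061  10.5214  8.1989  14.0974  23.6310  12.2928]
a=μᵀg=0.447618  b=𝟙ᵀg=5.240125  c=𝟙ᵀh=76.147598  D=ac−b²=6.626110
λ₁=(c·0.098−b)/D = (76.147598·0.098−5.240125)/6.626110 = 0.335391
λ₂=(a−b·0.098)/D = (0.447618−5.240125·0.098)/6.626110 = -0.009948
w* = 0.335391·g + -0.009948·h:
  w_0 = 0.335391·0.0431 + -0.009948·7.4061 = -0.0592  (Walmart)
  w_1 = 0.335391·0.8626 + -0.009948·10.5214 = 0.1846  (Ford)
  w_2 = 0.335391·0.3199 + -0.009948·8.1989 = 0.0257  (Alcoa)
  w_3 = 0.335391·1.9758 + -0.009948·14.0974 = 0.5224  (Visa)
  w_4 = 0.335391·0.9180 + -0.009948·23.6310 = 0.0728  (Intel)
  w_5 = 0.335391·1.1207 + -0.009948·12.2928 = 0.2536  (Xerox)
Σw_i=1.0000  μᵀw=0.0980
σ²=wᵀΣw=λ₁·μ_p+λ₂ = 0.335391·0.098 + -0.009948 = 0.022921 ≈ 0.0229

-0.0592  0.1846  0.0257  0.5224  0.0728  0.2536


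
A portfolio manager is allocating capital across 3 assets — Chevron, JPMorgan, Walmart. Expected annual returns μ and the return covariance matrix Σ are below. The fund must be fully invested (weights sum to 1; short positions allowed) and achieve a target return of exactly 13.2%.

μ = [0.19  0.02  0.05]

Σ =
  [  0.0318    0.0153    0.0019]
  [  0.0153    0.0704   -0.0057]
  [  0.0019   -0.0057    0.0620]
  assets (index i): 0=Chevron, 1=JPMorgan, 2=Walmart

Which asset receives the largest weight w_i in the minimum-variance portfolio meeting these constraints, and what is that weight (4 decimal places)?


u=Σ⁻¹μ = [6.4638  -1.0795  0.5091]
v=Σ⁻¹𝟙 = [25.6946  9.9365  16.2551]
a=μᵀu=1.231986  b=𝟙ᵀu=5.893454  c=𝟙ᵀv=51.886169  D=ac−b²=29.190255
λ₁=(c·0.132−b)/D = (51.886169·0.132−5.893454)/29.190255 = 0.032734
λ₂=(a−b·0.132)/D = (1.231986−5.893454·0.132)/29.190255 = 0.015555
w* = 0.032734·u + 0.015555·v:
  w_0 = 0.032734·6.4638 + 0.015555·25.6946 = 0.6113  (Chevron)
  w_1 = 0.032734·-1.0795 + 0.015555·9.9365 = 0.1192  (JPMorgan)
  w_2 = 0.032734·0.5091 + 0.015555·16.2551 = 0.2695  (Walmart)
Σw_i=1.0000  μᵀw=0.1320
σ²=wᵀΣw=λ₁·μ_p+λ₂ = 0.032734·0.132 + 0.015555 = 0.019876 ≈ 0.0199

Chevron (0.6113)
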